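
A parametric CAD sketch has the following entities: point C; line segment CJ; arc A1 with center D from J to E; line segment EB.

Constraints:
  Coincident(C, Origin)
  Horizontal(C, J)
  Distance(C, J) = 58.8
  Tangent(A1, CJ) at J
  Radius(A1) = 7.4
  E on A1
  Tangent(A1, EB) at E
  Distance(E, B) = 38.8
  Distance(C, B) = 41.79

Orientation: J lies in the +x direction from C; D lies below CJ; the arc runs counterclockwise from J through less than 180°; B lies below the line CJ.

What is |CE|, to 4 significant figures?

53.33

Checks: |DE| = 7.400 ✓; ∠(DE, EB) = 90.00° ✓; |EB| = 38.80 ✓; |CB| = 41.79 ✓.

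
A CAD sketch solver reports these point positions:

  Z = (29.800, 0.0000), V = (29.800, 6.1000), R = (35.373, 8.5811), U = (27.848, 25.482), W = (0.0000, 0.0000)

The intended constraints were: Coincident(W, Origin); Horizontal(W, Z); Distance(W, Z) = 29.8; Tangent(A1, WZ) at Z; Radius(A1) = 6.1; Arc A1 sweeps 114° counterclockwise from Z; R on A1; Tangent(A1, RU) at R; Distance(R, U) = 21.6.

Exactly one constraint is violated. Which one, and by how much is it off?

Distance(R, U) = 21.6 — off by 3.10.

W = (0.00, 0.00) ✓; W.y = 0.00, Z.y = 0.00 ✓; |WZ| = 29.80 ✓; ∠(VZ, ZW) = 90.00° ✓; |VZ| = 6.100 ✓; bearing(V→R) − bearing(V→Z) = 114.0° ✓; |VR| = 6.100 ✓; ∠(VR, RU) = 90.00° ✓; |RU| = 18.50 ✗.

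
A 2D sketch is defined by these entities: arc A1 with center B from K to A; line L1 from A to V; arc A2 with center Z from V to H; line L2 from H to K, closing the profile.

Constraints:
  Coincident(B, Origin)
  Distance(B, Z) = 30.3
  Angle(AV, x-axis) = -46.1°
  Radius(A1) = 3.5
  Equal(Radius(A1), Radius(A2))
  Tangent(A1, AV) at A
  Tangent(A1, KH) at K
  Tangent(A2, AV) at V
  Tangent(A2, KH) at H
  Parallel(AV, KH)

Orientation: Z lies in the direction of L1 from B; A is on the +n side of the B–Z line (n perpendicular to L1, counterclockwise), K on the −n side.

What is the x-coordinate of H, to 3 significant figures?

18.5

The slot axis is L1's direction at -46.1°, so u = (cos -46.1°, sin -46.1°) = (0.693, -0.721) and n = (−sin -46.1°, cos -46.1°) = (0.721, 0.693). B is at the origin and Z lies 30.3 along u from B, so Z = 30.3·u = (21.0, -21.8). Tangency of A1 to both parallel lines with radius 3.5 puts A and K at B ± 3.5·n: A = (2.52, 2.43), K = (-2.52, -2.43). Equal radii place V and H the same way about Z: V = Z + 3.5·n = (23.5, -19.4), H = Z − 3.5·n = (18.5, -24.3). So H.x = 18.5.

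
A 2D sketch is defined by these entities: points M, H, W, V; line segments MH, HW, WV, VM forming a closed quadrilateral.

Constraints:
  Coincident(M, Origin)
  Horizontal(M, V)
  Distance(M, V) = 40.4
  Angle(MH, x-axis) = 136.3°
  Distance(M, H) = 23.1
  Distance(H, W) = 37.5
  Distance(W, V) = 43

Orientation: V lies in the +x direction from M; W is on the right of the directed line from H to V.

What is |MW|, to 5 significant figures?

17.150

Checks: |HW| = 37.50 ✓; |WV| = 43.00 ✓.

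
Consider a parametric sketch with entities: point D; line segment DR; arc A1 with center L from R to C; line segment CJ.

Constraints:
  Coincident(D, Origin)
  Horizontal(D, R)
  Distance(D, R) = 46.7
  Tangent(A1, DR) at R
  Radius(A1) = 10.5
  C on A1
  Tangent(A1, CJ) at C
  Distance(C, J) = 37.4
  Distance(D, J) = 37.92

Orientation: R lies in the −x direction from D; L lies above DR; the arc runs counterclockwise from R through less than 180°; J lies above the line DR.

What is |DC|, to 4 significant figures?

38.49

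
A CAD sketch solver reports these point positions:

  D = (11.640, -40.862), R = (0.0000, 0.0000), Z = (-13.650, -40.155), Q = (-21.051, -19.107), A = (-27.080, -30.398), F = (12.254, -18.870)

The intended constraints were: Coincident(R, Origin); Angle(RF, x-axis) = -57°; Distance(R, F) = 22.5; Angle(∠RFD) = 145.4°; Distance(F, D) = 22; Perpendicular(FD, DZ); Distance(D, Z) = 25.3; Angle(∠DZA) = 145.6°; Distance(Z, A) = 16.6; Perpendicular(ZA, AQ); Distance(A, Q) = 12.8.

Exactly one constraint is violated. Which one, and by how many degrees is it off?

Perpendicular(ZA, AQ) — off by 7.90°.

R = (0.00, 0.00) ✓; RF at -57.00° ✓; |RF| = 22.50 ✓; ∠RFD = 145.4° ✓; |FD| = 22.00 ✓; ∠(FD, DZ) = 90.00° ✓; |DZ| = 25.30 ✓; ∠DZA = 145.6° ✓; |ZA| = 16.60 ✓; ∠(ZA, AQ) = 82.10° ✗; |AQ| = 12.80 ✓.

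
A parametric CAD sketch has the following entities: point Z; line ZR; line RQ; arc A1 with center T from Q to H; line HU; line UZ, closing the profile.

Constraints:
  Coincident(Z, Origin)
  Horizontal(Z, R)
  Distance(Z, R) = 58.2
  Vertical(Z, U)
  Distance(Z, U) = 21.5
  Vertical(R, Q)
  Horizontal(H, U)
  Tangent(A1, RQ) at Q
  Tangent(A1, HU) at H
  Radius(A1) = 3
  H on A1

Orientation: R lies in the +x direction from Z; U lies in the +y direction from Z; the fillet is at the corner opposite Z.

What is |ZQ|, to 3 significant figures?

61.1

Z is at the origin; Z and R share the same y with |ZR| = 58.2 and R on the +x side, so R = (58.2, 0.00). Z and U share the same x with |ZU| = 21.5 and U on the +y side, so U = (0.00, 21.5). The virtual corner opposite Z is at (58.2, 21.5). A1 meets RQ tangentially, so TQ is at right angles to RQ and tangency of A1 to HU means the radius TH is perpendicular to HU, with radius 3.0, so the center T sits 3.0 in from both sides at T = (55.2, 18.5). That places the tangent points at Q = (58.2, 18.5) on RQ and H = (55.2, 21.5) on HU. Then |ZQ| = |Q − Z| = 61.1.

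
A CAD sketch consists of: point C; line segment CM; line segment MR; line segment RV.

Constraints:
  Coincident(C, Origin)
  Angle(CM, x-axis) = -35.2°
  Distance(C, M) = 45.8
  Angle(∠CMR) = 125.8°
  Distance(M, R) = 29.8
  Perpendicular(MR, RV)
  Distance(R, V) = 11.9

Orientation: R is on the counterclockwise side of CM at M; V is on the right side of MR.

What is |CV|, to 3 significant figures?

74.9

C is at the origin; CM runs at -35.2° with length 45.8, so M = 45.8·(cos -35.2°, sin -35.2°) = (37.4, -26.4). ∠CMR = 125.8°, so MR runs at -35.2° + (180° − 125.8°) = 19.0° from the x-axis; with |MR| = 29.8, R = M + 29.8·(cos 19.0°, sin 19.0°) = (65.6, -16.7). The perpendicularity gives RV at right angles to MR; with |RV| = 11.9 on the right of MR, V = R + 11.9·(0.326, -0.946) = (69.5, -28.0). Then |CV| = |V − C| = 74.9.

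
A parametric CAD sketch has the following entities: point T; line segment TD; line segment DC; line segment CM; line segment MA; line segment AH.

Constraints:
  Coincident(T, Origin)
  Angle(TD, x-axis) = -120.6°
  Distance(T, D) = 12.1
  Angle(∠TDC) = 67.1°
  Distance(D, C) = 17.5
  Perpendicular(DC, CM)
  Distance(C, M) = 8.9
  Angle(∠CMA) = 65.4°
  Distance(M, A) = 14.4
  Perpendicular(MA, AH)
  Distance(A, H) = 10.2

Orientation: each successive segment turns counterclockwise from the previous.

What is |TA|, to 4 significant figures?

8.246

T is at the origin; TD runs at -120.6° with length 12.1, so D = (-6.159, -10.41). ∠TDC = 67.1° gives DC at -7.700° from the x-axis; with |DC| = 17.5, C = (11.18, -12.76). The perpendicularity gives CM at right angles to DC, so CM runs at 82.30°; with |CM| = 8.9, M = (12.38, -3.940). ∠CMA = 65.4° gives MA at -163.1° from the x-axis; with |MA| = 14.4, A = (-1.403, -8.126). Then |TA| = |A − T| = 8.246.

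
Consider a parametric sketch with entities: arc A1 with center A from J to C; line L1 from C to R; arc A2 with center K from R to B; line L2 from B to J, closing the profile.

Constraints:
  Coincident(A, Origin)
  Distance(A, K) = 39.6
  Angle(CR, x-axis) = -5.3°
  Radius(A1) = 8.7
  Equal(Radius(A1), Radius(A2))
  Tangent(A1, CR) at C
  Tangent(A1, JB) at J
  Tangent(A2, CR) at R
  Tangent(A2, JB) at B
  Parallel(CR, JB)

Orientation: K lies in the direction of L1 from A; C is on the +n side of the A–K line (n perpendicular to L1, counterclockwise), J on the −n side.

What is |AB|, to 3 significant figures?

40.5

The slot axis is L1's direction at -5.3°, so u = (cos -5.3°, sin -5.3°) = (0.996, -0.0924) and n = (−sin -5.3°, cos -5.3°) = (0.0924, 0.996). A is at the origin and K lies 39.6 along u from A, so K = 39.6·u = (39.4, -3.66). Tangency of A1 to both parallel lines with radius 8.7 puts C and J at A ± 8.7·n: C = (0.804, 8.66), J = (-0.804, -8.66). Equal radii place R and B the same way about K: R = K + 8.7·n = (40.2, 5.00), B = K − 8.7·n = (38.6, -12.3). Then |AB| = |B − A| = 40.5.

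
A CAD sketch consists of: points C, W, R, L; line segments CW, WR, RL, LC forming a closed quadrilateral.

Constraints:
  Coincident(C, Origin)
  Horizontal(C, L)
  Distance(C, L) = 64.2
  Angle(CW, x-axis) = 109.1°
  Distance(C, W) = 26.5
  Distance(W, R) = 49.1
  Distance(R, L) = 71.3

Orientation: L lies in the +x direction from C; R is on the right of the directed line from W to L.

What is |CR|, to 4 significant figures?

23.93

Checks: |WR| = 49.10 ✓; |RL| = 71.30 ✓.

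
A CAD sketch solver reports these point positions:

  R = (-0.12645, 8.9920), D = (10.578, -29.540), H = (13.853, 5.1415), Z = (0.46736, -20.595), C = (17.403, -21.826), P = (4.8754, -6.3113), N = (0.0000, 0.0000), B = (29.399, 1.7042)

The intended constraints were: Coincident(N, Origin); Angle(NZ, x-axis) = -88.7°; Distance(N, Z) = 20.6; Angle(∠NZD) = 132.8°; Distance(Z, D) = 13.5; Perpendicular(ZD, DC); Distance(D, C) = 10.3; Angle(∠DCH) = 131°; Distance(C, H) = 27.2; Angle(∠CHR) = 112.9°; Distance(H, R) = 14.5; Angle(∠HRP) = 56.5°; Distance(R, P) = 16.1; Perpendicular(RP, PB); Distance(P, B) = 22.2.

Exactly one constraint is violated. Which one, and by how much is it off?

Distance(P, B) = 22.2 — off by 3.60.

N = (0.00, 0.00) ✓; NZ at -88.70° ✓; |NZ| = 20.60 ✓; ∠NZD = 132.8° ✓; |ZD| = 13.50 ✓; ∠(ZD, DC) = 90.00° ✓; |DC| = 10.30 ✓; ∠DCH = 131.0° ✓; |CH| = 27.20 ✓; ∠CHR = 112.9° ✓; |HR| = 14.50 ✓; ∠HRP = 56.50° ✓; |RP| = 16.10 ✓; ∠(RP, PB) = 90.00° ✓; |PB| = 25.80 ✗.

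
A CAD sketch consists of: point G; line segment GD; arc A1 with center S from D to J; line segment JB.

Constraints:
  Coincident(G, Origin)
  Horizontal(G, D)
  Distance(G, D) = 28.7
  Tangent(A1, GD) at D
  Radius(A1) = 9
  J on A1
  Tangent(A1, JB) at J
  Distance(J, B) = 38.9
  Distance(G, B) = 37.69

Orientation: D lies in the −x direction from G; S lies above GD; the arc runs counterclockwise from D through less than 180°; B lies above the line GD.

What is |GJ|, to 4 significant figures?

21.44

G is at the origin; GD is horizontal with |GD| = 28.7 and D on the −x side, so D = (-28.70, 0.000). Since A1 is tangent to GD there, SD ⟂ GD, so S = D + (0, 9) = (-28.70, 9.000). Since SJ ⟂ JB (tangency), |SB| = √(9.0² + 38.9²) = 39.93 regardless of where J sits on A1. So B lies on both circle(G, 37.69) and circle(S, 39.93); the above-GD intersection is B = (-0.9198, 37.68). J is the foot of the tangent from B: J = (-20.99, 4.356).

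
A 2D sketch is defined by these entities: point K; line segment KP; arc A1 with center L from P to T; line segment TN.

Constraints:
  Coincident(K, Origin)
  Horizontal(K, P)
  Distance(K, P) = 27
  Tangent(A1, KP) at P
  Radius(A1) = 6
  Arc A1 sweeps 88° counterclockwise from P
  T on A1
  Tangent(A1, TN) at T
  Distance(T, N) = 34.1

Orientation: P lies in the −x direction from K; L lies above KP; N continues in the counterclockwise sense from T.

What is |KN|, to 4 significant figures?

44.52

K is at the origin; KP is horizontal with |KP| = 27.0 and P on the −x side, so P = (-27.00, 0.000). The tangent condition forces LP to be normal to KP, so L = P + (0, 6) = (-27.00, 6.000). On A1, P sits at bearing -90° from L; an 88° counterclockwise sweep puts T at bearing -2°, so T = L + 6.0·(cos -2°, sin -2°) = (-21.00, 5.791). A1 meets TN tangentially, so LT is at right angles to TN, so TN runs along (−sin -2°, cos -2°); with |TN| = 34.1, N = (-19.81, 39.87). Then |KN| = |N − K| = 44.52.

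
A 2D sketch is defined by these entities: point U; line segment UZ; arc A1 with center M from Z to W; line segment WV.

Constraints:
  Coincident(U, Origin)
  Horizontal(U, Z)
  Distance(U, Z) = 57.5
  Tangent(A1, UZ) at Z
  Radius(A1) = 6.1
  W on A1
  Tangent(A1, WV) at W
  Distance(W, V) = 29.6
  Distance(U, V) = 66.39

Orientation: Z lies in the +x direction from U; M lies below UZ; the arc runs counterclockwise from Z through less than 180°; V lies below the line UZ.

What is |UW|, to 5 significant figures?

51.928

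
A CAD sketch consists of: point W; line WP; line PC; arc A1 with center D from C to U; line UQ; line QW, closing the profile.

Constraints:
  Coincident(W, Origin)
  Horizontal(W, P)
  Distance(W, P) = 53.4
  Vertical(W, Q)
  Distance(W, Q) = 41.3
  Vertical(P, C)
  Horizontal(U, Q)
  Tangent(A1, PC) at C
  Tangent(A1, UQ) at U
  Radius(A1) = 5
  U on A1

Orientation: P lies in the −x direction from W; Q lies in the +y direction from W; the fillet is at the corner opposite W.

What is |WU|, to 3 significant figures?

63.6

W is at the origin; W and P share the same y with |WP| = 53.4 and P on the −x side, so P = (-53.4, 0.00). W and Q share the same x with |WQ| = 41.3 and Q on the +y side, so Q = (0.00, 41.3). The virtual corner opposite W is at (-53.4, 41.3). Since A1 is tangent to PC there, DC ⟂ PC and the tangent condition forces DU to be normal to UQ, with radius 5.0, so the center D sits 5.0 in from both sides at D = (-48.4, 36.3). That places the tangent points at C = (-53.4, 36.3) on PC and U = (-48.4, 41.3) on UQ. Then |WU| = |U − W| = 63.6.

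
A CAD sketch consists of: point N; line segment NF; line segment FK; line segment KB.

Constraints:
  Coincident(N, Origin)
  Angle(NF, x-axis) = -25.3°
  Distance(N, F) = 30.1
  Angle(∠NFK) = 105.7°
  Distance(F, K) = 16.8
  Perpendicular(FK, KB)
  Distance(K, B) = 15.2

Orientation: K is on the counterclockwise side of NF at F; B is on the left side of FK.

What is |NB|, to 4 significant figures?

28.50

∠NFK = 105.7°, so FK runs at -25.3° + (180° − 105.7°) = 49.00° from the x-axis; with |FK| = 16.8, K = F + 16.8·(cos 49.00°, sin 49.00°) = (38.23, -0.1844). The perpendicularity gives KB at right angles to FK; with |KB| = 15.2 on the left of FK, B = K + 15.2·(-0.7547, 0.6561) = (26.76, 9.788). Then |NB| = |B − N| = 28.50.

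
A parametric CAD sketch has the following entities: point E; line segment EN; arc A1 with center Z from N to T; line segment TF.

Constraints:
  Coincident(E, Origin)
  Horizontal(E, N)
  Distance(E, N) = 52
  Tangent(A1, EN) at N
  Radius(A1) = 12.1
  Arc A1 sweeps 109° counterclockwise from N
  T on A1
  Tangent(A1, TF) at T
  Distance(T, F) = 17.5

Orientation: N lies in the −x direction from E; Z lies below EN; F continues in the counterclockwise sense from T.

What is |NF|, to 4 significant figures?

33.09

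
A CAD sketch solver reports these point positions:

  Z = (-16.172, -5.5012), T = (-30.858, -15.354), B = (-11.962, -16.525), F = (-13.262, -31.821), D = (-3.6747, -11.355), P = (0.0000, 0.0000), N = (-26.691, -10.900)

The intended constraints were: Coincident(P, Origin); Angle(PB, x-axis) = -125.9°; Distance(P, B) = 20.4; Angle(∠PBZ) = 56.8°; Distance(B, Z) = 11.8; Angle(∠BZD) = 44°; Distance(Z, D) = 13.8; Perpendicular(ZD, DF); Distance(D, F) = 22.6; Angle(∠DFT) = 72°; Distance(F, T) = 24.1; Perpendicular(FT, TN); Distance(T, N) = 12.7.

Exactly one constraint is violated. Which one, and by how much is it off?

Distance(T, N) = 12.7 — off by 6.60.

P = (0.00, 0.00) ✓; PB at -125.9° ✓; |PB| = 20.40 ✓; ∠PBZ = 56.80° ✓; |BZ| = 11.80 ✓; ∠BZD = 44.00° ✓; |ZD| = 13.80 ✓; ∠(ZD, DF) = 90.00° ✓; |DF| = 22.60 ✓; ∠DFT = 72.00° ✓; |FT| = 24.10 ✓; ∠(FT, TN) = 89.99° ✓; |TN| = 6.099 ✗.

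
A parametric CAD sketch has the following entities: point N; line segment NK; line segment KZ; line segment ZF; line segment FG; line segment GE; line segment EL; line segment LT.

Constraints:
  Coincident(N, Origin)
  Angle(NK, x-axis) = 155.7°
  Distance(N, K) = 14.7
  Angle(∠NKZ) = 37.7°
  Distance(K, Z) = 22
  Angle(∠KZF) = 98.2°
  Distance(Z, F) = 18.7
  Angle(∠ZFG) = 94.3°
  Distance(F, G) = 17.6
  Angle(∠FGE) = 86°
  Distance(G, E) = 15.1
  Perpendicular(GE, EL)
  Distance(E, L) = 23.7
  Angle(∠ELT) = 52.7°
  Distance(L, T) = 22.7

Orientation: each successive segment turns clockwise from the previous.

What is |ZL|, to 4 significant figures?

7.736

∠FGE = 86.0° gives GE at 111.9° from the x-axis; with |GE| = 15.1, E = (-6.577, 0.08351). GE ⟂ EL, so EL runs at 21.90°; with |EL| = 23.7, L = (15.41, 8.923). Then |ZL| = |L − Z| = 7.736.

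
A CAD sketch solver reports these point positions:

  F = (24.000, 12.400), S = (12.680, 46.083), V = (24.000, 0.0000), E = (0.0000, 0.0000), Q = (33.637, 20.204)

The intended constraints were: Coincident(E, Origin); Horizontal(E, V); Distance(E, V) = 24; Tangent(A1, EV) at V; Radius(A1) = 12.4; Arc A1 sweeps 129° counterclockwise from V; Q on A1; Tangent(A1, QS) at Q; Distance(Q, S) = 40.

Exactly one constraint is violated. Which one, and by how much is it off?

Distance(Q, S) = 40 — off by 6.70.

E = (0.00, 0.00) ✓; E.y = 0.00, V.y = 0.00 ✓; |EV| = 24.00 ✓; ∠(FV, VE) = 90.00° ✓; |FV| = 12.40 ✓; bearing(F→Q) − bearing(F→V) = 129.0° ✓; |FQ| = 12.40 ✓; ∠(FQ, QS) = 90.00° ✓; |QS| = 33.30 ✗.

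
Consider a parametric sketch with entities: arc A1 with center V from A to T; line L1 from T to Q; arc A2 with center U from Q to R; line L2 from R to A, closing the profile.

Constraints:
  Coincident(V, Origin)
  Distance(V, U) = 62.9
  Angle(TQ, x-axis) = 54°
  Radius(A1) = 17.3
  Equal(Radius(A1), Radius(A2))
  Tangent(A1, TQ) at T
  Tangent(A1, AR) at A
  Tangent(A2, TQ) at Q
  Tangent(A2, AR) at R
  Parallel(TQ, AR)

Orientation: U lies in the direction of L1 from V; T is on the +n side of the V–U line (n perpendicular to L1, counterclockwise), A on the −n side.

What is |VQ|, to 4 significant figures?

65.24

The slot axis is L1's direction at 54.0°, so u = (cos 54.0°, sin 54.0°) = (0.5878, 0.8090) and n = (−sin 54.0°, cos 54.0°) = (-0.8090, 0.5878). V is at the origin and U lies 62.9 along u from V, so U = 62.9·u = (36.97, 50.89). Tangency of A1 to both parallel lines with radius 17.3 puts T and A at V ± 17.3·n: T = (-14.00, 10.17), A = (14.00, -10.17). Equal radii place Q and R the same way about U: Q = U + 17.3·n = (22.98, 61.06), R = U − 17.3·n = (50.97, 40.72). Then |VQ| = |Q − V| = 65.24.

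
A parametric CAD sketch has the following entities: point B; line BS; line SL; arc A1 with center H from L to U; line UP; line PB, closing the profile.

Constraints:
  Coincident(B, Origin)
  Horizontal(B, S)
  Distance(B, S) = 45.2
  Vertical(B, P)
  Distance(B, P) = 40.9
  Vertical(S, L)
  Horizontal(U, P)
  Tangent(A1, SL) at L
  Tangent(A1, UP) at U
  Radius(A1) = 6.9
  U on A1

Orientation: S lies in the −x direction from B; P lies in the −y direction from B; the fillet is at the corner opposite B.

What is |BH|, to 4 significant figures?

51.21

B is at the origin; BS is horizontal with |BS| = 45.2 and S on the −x side, so S = (-45.20, 0.000). BP is vertical with |BP| = 40.9 and P on the −y side, so P = (0.000, -40.90). The virtual corner opposite B is at (-45.20, -40.90). Tangency of A1 to SL means the radius HL is perpendicular to SL and tangency of A1 to UP means the radius HU is perpendicular to UP, with radius 6.9, so the center H sits 6.9 in from both sides at H = (-38.30, -34.00). Then |BH| = |H − B| = 51.21.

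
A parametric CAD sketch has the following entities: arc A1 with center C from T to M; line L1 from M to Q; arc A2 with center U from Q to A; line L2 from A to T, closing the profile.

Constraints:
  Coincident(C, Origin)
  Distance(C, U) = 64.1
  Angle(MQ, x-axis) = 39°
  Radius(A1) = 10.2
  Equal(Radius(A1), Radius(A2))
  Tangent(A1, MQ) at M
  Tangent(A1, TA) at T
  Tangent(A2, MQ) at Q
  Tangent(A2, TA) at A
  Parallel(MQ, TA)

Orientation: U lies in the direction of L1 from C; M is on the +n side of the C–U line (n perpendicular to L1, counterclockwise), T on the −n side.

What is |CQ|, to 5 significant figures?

64.906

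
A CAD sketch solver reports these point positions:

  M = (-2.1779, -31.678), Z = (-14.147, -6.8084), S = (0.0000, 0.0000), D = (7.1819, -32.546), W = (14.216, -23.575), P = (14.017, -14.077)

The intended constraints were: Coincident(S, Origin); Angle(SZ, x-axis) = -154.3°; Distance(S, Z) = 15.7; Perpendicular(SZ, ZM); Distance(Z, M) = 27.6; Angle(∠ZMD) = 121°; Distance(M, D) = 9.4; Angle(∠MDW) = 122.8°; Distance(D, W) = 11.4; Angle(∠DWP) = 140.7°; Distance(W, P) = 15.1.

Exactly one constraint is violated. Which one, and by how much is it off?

Distance(W, P) = 15.1 — off by 5.60.

S = (0.00, 0.00) ✓; SZ at -154.3° ✓; |SZ| = 15.70 ✓; ∠(SZ, ZM) = 90.00° ✓; |ZM| = 27.60 ✓; ∠ZMD = 121.0° ✓; |MD| = 9.400 ✓; ∠MDW = 122.8° ✓; |DW| = 11.40 ✓; ∠DWP = 140.7° ✓; |WP| = 9.500 ✗.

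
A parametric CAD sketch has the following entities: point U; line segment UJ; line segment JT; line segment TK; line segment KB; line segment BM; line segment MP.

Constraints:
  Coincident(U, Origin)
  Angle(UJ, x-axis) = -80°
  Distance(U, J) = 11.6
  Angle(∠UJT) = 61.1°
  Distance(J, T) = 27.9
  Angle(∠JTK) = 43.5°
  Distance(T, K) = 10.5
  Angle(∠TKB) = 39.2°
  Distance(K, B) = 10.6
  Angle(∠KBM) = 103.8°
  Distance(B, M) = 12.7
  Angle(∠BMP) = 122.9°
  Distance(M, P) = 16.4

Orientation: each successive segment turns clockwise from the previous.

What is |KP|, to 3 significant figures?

24.4

U is at the origin; UJ runs at -80.0° with length 11.6, so J = (2.01, -11.4). ∠UJT = 61.1° gives JT at 161° from the x-axis; with |JT| = 27.9, T = (-24.4, -2.39). ∠JTK = 43.5° gives TK at 24.6° from the x-axis; with |TK| = 10.5, K = (-14.8, 1.98). ∠TKB = 39.2° gives KB at -116° from the x-axis; with |KB| = 10.6, B = (-19.5, -7.53). ∠KBM = 103.8° gives BM at 168° from the x-axis; with |BM| = 12.7, M = (-31.9, -4.80). ∠BMP = 122.9° gives MP at 110° from the x-axis; with |MP| = 16.4, P = (-37.7, 10.6). Then |KP| = |P − K| = 24.4.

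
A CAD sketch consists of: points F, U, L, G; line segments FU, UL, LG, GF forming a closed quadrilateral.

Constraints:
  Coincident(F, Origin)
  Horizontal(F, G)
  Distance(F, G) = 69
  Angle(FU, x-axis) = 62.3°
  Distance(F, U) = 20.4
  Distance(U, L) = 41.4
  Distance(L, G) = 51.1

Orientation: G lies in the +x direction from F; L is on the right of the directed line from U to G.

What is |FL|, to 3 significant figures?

31.0

Checks: |UL| = 41.40 ✓; |LG| = 51.10 ✓.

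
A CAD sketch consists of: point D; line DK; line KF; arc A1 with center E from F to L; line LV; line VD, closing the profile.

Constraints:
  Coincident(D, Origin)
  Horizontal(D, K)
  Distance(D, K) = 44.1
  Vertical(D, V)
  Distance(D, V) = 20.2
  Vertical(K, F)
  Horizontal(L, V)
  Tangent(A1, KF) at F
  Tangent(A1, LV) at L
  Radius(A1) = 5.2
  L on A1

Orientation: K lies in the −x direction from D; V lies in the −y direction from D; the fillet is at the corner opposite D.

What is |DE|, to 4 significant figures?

41.69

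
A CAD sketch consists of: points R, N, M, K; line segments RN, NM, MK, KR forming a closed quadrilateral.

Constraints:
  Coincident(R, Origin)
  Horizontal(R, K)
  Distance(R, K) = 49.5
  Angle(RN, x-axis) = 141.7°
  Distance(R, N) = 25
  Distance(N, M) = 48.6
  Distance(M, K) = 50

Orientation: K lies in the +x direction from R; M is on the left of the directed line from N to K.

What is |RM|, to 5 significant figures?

46.661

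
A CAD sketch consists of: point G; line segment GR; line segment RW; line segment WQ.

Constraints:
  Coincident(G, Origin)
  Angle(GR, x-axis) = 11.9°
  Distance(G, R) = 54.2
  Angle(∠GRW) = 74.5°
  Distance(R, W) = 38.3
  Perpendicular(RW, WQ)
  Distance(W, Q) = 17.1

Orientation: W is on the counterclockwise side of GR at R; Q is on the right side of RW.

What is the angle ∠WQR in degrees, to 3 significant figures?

65.9°

∠GRW = 74.5°, so RW runs at 11.9° + (180° − 74.5°) = 117° from the x-axis; with |RW| = 38.3, W = R + 38.3·(cos 117°, sin 117°) = (35.4, 45.2). The perpendicularity gives WQ at right angles to RW; with |WQ| = 17.1 on the right of RW, Q = W + 17.1·(0.888, 0.460) = (50.6, 53.0). Then cos ∠WQR = QW·QR / (|QW||QR|), giving 65.9°.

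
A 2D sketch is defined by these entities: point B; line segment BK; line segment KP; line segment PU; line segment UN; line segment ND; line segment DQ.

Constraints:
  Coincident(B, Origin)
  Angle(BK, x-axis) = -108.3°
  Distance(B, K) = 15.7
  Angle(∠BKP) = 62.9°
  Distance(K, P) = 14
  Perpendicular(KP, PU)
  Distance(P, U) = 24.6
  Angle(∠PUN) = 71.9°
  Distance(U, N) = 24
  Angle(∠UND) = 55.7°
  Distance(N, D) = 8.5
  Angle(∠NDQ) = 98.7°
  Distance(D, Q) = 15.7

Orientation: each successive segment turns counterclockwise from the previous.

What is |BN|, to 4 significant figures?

16.28

B is at the origin; BK runs at -108.3° with length 15.7, so K = (-4.930, -14.91). ∠BKP = 62.9° gives KP at 8.800° from the x-axis; with |KP| = 14.0, P = (8.906, -12.76). The perpendicularity gives PU at right angles to KP, so PU runs at 98.80°; with |PU| = 24.6, U = (5.142, 11.55). ∠PUN = 71.9° gives UN at -153.1° from the x-axis; with |UN| = 24.0, N = (-16.26, 0.6878). Then |BN| = |N − B| = 16.28.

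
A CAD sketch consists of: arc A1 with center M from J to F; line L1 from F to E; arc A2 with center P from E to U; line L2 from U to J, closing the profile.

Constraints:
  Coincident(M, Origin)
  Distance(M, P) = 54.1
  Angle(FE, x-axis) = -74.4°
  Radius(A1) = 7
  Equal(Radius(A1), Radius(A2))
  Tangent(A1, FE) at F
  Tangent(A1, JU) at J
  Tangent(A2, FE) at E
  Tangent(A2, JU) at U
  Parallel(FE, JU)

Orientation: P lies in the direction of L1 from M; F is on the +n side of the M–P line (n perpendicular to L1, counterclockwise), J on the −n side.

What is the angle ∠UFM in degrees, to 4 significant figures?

75.49°

The slot axis is L1's direction at -74.4°, so u = (cos -74.4°, sin -74.4°) = (0.2689, -0.9632) and n = (−sin -74.4°, cos -74.4°) = (0.9632, 0.2689). M is at the origin and P lies 54.1 along u from M, so P = 54.1·u = (14.55, -52.11). Tangency of A1 to both parallel lines with radius 7.0 puts F and J at M ± 7.0·n: F = (6.742, 1.882), J = (-6.742, -1.882). Equal radii place E and U the same way about P: E = P + 7.0·n = (21.29, -50.22), U = P − 7.0·n = (7.806, -53.99). Then cos ∠UFM = FU·FM / (|FU||FM|), giving 75.49°.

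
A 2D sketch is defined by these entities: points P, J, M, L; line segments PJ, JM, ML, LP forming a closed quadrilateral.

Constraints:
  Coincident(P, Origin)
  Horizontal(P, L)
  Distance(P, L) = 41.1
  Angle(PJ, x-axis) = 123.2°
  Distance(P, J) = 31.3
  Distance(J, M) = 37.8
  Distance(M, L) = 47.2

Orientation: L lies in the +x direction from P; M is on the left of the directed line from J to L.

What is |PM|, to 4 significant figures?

44.61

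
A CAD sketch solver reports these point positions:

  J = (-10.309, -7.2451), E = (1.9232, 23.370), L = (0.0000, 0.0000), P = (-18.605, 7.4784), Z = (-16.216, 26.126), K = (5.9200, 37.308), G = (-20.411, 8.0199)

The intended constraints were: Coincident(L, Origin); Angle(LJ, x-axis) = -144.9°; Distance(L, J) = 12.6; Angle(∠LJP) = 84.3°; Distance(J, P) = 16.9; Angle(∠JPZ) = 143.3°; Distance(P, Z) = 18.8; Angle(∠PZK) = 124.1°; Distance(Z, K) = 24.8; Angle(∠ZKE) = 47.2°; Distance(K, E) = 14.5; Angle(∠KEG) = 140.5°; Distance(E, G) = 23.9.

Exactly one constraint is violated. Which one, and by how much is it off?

Distance(E, G) = 23.9 — off by 3.20.

L = (0.00, 0.00) ✓; LJ at -144.9° ✓; |LJ| = 12.60 ✓; ∠LJP = 84.30° ✓; |JP| = 16.90 ✓; ∠JPZ = 143.3° ✓; |PZ| = 18.80 ✓; ∠PZK = 124.1° ✓; |ZK| = 24.80 ✓; ∠ZKE = 47.20° ✓; |KE| = 14.50 ✓; ∠KEG = 140.5° ✓; |EG| = 27.10 ✗.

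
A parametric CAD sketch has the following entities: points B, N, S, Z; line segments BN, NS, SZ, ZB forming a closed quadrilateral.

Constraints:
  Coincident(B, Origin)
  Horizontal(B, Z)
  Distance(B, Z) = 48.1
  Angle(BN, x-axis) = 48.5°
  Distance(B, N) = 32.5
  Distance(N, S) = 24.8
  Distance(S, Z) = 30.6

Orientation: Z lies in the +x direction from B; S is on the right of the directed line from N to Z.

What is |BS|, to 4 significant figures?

17.50

Checks: |NS| = 24.80 ✓; |SZ| = 30.60 ✓.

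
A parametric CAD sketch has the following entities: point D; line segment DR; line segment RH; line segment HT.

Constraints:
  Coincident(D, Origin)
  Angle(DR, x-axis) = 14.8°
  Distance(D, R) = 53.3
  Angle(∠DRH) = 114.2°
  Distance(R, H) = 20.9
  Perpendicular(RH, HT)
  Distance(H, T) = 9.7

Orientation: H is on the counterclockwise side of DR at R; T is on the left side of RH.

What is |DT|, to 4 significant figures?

57.81

D is at the origin; DR runs at 14.8° with length 53.3, so R = 53.3·(cos 14.8°, sin 14.8°) = (51.53, 13.62). ∠DRH = 114.2°, so RH runs at 14.8° + (180° − 114.2°) = 80.60° from the x-axis; with |RH| = 20.9, H = R + 20.9·(cos 80.60°, sin 80.60°) = (54.95, 34.23). RH ⟂ HT; with |HT| = 9.7 on the left of RH, T = H + 9.7·(-0.9866, 0.1633) = (45.38, 35.82). Then |DT| = |T − D| = 57.81.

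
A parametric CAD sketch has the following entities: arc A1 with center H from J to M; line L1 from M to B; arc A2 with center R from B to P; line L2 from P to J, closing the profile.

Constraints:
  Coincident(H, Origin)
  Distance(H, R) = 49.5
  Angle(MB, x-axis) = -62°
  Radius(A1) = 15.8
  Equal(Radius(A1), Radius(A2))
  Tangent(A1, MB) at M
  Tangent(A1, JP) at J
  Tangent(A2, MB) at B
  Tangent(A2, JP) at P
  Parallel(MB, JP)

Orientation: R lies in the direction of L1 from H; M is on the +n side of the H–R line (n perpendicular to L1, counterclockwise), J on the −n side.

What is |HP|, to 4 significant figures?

51.96

The slot axis is L1's direction at -62.0°, so u = (cos -62.0°, sin -62.0°) = (0.4695, -0.8829) and n = (−sin -62.0°, cos -62.0°) = (0.8829, 0.4695). H is at the origin and R lies 49.5 along u from H, so R = 49.5·u = (23.24, -43.71). Tangency of A1 to both parallel lines with radius 15.8 puts M and J at H ± 15.8·n: M = (13.95, 7.418), J = (-13.95, -7.418). Equal radii place B and P the same way about R: B = R + 15.8·n = (37.19, -36.29), P = R − 15.8·n = (9.288, -51.12). Then |HP| = |P − H| = 51.96.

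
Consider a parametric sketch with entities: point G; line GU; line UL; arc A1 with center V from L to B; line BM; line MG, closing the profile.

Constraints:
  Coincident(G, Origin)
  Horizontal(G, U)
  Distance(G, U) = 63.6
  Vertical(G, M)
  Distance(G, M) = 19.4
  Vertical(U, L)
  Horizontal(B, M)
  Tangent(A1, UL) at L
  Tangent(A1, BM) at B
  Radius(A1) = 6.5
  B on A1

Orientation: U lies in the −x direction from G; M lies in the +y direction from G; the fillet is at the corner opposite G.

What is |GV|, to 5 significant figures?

58.539

GM is vertical with |GM| = 19.4 and M on the +y side, so M = (0.0000, 19.400). The virtual corner opposite G is at (-63.600, 19.400). A1 meets UL tangentially, so VL is at right angles to UL and tangency of A1 to BM means the radius VB is perpendicular to BM, with radius 6.5, so the center V sits 6.5 in from both sides at V = (-57.100, 12.900). Then |GV| = |V − G| = 58.539.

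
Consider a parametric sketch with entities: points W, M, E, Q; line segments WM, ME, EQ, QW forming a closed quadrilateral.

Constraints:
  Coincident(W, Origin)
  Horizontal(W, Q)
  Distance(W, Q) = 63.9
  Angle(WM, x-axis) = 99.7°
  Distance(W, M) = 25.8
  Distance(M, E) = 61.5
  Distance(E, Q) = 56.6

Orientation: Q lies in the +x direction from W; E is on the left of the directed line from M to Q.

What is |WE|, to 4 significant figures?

73.97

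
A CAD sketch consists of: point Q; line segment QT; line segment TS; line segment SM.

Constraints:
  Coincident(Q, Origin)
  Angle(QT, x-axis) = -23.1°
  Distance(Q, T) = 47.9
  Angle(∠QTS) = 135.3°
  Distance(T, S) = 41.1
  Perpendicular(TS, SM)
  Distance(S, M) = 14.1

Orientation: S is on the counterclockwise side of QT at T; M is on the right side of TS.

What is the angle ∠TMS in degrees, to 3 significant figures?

71.1°

∠QTS = 135.3°, so TS runs at -23.1° + (180° − 135.3°) = 21.6° from the x-axis; with |TS| = 41.1, S = T + 41.1·(cos 21.6°, sin 21.6°) = (82.3, -3.66). TS ⟂ SM; with |SM| = 14.1 on the right of TS, M = S + 14.1·(0.368, -0.930) = (87.5, -16.8). Then cos ∠TMS = MT·MS / (|MT||MS|), giving 71.1°.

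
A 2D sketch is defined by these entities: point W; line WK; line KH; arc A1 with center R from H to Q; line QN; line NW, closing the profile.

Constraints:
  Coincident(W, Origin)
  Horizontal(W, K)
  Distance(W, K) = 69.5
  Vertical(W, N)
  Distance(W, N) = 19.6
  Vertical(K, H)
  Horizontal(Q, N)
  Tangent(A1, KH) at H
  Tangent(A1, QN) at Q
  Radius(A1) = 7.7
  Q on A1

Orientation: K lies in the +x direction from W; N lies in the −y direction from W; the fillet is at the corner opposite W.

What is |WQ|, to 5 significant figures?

64.834

W is at the origin; WK is horizontal with |WK| = 69.5 and K on the +x side, so K = (69.500, 0.0000). W and N share the same x with |WN| = 19.6 and N on the −y side, so N = (0.0000, -19.600). The virtual corner opposite W is at (69.500, -19.600). A1 meets KH tangentially, so RH is at right angles to KH and the tangent condition forces RQ to be normal to QN, with radius 7.7, so the center R sits 7.7 in from both sides at R = (61.800, -11.900). That places the tangent points at H = (69.500, -11.900) on KH and Q = (61.800, -19.600) on QN. Then |WQ| = |Q − W| = 64.834.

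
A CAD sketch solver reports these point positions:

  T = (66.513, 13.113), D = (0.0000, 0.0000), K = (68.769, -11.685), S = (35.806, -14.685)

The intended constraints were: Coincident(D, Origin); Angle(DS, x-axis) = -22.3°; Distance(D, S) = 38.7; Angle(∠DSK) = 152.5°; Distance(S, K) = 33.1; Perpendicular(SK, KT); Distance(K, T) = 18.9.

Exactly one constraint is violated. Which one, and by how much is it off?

Distance(K, T) = 18.9 — off by 6.00.

D = (0.00, 0.00) ✓; DS at -22.30° ✓; |DS| = 38.70 ✓; ∠DSK = 152.5° ✓; |SK| = 33.10 ✓; ∠(SK, KT) = 90.00° ✓; |KT| = 24.90 ✗.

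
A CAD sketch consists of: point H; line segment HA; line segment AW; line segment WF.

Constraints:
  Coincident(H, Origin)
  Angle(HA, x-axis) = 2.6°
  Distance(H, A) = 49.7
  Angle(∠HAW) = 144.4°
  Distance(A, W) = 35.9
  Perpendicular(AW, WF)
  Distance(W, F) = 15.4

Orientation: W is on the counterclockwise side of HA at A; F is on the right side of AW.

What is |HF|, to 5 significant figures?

88.253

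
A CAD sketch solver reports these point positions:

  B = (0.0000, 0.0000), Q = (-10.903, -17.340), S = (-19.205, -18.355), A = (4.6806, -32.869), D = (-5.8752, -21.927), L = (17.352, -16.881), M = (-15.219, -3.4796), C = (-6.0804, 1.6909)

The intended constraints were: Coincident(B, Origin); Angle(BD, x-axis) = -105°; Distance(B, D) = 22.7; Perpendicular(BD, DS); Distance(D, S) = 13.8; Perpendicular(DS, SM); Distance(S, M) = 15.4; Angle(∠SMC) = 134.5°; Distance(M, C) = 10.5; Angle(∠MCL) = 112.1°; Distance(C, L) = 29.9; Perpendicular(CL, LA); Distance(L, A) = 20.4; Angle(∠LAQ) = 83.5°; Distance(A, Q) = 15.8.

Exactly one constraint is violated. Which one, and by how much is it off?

Distance(A, Q) = 15.8 — off by 6.20.

B = (0.00, 0.00) ✓; BD at -105.0° ✓; |BD| = 22.70 ✓; ∠(BD, DS) = 90.00° ✓; |DS| = 13.80 ✓; ∠(DS, SM) = 90.00° ✓; |SM| = 15.40 ✓; ∠SMC = 134.5° ✓; |MC| = 10.50 ✓; ∠MCL = 112.1° ✓; |CL| = 29.90 ✓; ∠(CL, LA) = 90.00° ✓; |LA| = 20.40 ✓; ∠LAQ = 83.50° ✓; |AQ| = 22.00 ✗.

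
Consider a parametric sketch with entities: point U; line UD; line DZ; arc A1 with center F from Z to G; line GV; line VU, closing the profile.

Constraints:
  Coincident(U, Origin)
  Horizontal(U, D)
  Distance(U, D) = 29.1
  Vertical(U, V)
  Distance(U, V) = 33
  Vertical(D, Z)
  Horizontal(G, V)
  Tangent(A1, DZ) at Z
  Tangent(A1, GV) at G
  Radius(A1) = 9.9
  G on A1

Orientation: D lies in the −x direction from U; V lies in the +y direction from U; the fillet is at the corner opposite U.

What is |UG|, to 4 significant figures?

38.18

U is at the origin; U and D share the same y with |UD| = 29.1 and D on the −x side, so D = (-29.10, 0.000). UV is vertical with |UV| = 33.0 and V on the +y side, so V = (0.000, 33.00). The virtual corner opposite U is at (-29.10, 33.00). Tangency of A1 to DZ means the radius FZ is perpendicular to DZ and since A1 is tangent to GV there, FG ⟂ GV, with radius 9.9, so the center F sits 9.9 in from both sides at F = (-19.20, 23.10). That places the tangent points at Z = (-29.10, 23.10) on DZ and G = (-19.20, 33.00) on GV. Then |UG| = |G − U| = 38.18.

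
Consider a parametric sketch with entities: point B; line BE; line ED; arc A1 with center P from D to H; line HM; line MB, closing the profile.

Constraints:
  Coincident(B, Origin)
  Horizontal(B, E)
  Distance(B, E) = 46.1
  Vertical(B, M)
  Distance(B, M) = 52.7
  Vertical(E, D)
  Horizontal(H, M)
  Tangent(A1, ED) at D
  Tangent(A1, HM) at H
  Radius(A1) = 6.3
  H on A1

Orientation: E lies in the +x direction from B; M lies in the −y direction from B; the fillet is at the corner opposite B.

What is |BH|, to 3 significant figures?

66.0

B is at the origin; B and E share the same y with |BE| = 46.1 and E on the +x side, so E = (46.1, 0.00). BM is vertical with |BM| = 52.7 and M on the −y side, so M = (0.00, -52.7). The virtual corner opposite B is at (46.1, -52.7). A1 meets ED tangentially, so PD is at right angles to ED and A1 meets HM tangentially, so PH is at right angles to HM, with radius 6.3, so the center P sits 6.3 in from both sides at P = (39.8, -46.4). That places the tangent points at D = (46.1, -46.4) on ED and H = (39.8, -52.7) on HM. Then |BH| = |H − B| = 66.0.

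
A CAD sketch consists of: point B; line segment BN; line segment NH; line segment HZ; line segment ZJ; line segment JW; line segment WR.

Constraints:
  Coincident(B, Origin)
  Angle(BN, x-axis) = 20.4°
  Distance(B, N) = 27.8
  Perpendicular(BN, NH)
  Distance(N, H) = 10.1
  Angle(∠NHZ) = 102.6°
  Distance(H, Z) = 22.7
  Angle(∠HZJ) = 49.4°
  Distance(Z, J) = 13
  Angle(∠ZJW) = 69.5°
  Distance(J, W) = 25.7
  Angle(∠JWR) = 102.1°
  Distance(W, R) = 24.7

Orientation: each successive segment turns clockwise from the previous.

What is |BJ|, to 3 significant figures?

12.3

B is at the origin; BN runs at 20.4° with length 27.8, so N = (26.1, 9.69). The perpendicularity gives NH at right angles to BN, so NH runs at -69.6°; with |NH| = 10.1, H = (29.6, 0.224). ∠NHZ = 102.6° gives HZ at -147° from the x-axis; with |HZ| = 22.7, Z = (10.5, -12.1). ∠HZJ = 49.4° gives ZJ at 82.4° from the x-axis; with |ZJ| = 13.0, J = (12.3, 0.746). Then |BJ| = |J − B| = 12.3.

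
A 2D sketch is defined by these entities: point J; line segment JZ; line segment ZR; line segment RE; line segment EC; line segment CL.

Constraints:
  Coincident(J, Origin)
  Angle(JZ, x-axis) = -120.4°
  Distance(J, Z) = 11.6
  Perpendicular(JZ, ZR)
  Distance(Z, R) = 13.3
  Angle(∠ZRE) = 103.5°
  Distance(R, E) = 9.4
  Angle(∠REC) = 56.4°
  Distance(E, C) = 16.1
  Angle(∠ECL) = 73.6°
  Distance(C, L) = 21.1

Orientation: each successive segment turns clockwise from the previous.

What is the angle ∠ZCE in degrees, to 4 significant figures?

116.0°

J is at the origin; JZ runs at -120.4° with length 11.6, so Z = (-5.870, -10.01). JZ ⟂ ZR, so ZR runs at 149.6°; with |ZR| = 13.3, R = (-17.34, -3.275). ∠ZRE = 103.5° gives RE at 73.10° from the x-axis; with |RE| = 9.4, E = (-14.61, 5.719). ∠REC = 56.4° gives EC at -50.50° from the x-axis; with |EC| = 16.1, C = (-4.368, -6.704). Then cos ∠ZCE = CZ·CE / (|CZ||CE|), giving 116.0°.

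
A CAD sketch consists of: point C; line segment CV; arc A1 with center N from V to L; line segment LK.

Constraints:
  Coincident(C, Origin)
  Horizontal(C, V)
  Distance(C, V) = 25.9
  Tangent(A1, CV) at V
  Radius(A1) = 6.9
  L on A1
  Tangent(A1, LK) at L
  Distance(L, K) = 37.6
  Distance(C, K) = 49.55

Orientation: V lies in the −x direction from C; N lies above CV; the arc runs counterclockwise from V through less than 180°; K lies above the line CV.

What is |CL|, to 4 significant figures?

20.36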